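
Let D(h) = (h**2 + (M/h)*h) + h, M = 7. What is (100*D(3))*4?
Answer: 7600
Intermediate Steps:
D(h) = 7 + h + h**2 (D(h) = (h**2 + (7/h)*h) + h = (h**2 + 7) + h = (7 + h**2) + h = 7 + h + h**2)
(100*D(3))*4 = (100*(7 + 3 + 3**2))*4 = (100*(7 + 3 + 9))*4 = (100*19)*4 = 1900*4 = 7600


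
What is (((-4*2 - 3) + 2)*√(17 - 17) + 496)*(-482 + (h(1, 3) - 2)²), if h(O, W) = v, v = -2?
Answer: -231136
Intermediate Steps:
h(O, W) = -2
(((-4*2 - 3) + 2)*√(17 - 17) + 496)*(-482 + (h(1, 3) - 2)²) = (((-4*2 - 3) + 2)*√(17 - 17) + 496)*(-482 + (-2 - 2)²) = (((-8 - 3) + 2)*√0 + 496)*(-482 + (-4)²) = ((-11 + 2)*0 + 496)*(-482 + 16) = (-9*0 + 496)*(-466) = (0 + 496)*(-466) = 496*(-466) = -231136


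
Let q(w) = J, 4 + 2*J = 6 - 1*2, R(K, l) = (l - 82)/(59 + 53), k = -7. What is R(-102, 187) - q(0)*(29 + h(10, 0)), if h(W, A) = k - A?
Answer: 15/16 ≈ 0.93750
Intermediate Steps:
h(W, A) = -7 - A
R(K, l) = -41/56 + l/112 (R(K, l) = (-82 + l)/112 = (-82 + l)*(1/112) = -41/56 + l/112)
J = 0 (J = -2 + (6 - 1*2)/2 = -2 + (6 - 2)/2 = -2 + (1/2)*4 = -2 + 2 = 0)
q(w) = 0
R(-102, 187) - q(0)*(29 + h(10, 0)) = (-41/56 + (1/112)*187) - 0*(29 + (-7 - 1*0)) = (-41/56 + 187/112) - 0*(29 + (-7 + 0)) = 15/16 - 0*(29 - 7) = 15/16 - 0*22 = 15/16 - 1*0 = 15/16 + 0 = 15/16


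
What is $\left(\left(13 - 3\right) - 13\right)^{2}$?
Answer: $9$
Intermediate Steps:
$\left(\left(13 - 3\right) - 13\right)^{2} = \left(10 - 13\right)^{2} = \left(-3\right)^{2} = 9$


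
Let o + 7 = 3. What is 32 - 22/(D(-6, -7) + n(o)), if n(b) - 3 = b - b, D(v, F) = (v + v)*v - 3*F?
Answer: 1525/48 ≈ 31.771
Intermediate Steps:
o = -4 (o = -7 + 3 = -4)
D(v, F) = -3*F + 2*v² (D(v, F) = (2*v)*v - 3*F = 2*v² - 3*F = -3*F + 2*v²)
n(b) = 3 (n(b) = 3 + (b - b) = 3 + 0 = 3)
32 - 22/(D(-6, -7) + n(o)) = 32 - 22/((-3*(-7) + 2*(-6)²) + 3) = 32 - 22/((21 + 2*36) + 3) = 32 - 22/((21 + 72) + 3) = 32 - 22/(93 + 3) = 32 - 22/96 = 32 + (1/96)*(-22) = 32 - 11/48 = 1525/48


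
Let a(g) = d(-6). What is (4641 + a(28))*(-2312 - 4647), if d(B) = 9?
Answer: -32359350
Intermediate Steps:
a(g) = 9
(4641 + a(28))*(-2312 - 4647) = (4641 + 9)*(-2312 - 4647) = 4650*(-6959) = -32359350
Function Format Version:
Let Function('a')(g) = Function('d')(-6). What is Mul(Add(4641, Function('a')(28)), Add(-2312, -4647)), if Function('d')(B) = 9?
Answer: -32359350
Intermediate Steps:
Function('a')(g) = 9
Mul(Add(4641, Function('a')(28)), Add(-2312, -4647)) = Mul(Add(4641, 9), Add(-2312, -4647)) = Mul(4650, -6959) = -32359350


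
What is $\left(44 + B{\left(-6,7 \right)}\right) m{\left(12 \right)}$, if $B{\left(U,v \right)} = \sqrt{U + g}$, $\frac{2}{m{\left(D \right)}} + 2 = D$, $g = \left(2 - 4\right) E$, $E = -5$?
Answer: $\frac{46}{5} \approx 9.2$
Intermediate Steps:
$g = 10$ ($g = \left(2 - 4\right) \left(-5\right) = \left(-2\right) \left(-5\right) = 10$)
$m{\left(D \right)} = \frac{2}{-2 + D}$
$B{\left(U,v \right)} = \sqrt{10 + U}$ ($B{\left(U,v \right)} = \sqrt{U + 10} = \sqrt{10 + U}$)
$\left(44 + B{\left(-6,7 \right)}\right) m{\left(12 \right)} = \left(44 + \sqrt{10 - 6}\right) \frac{2}{-2 + 12} = \left(44 + \sqrt{4}\right) \frac{2}{10} = \left(44 + 2\right) 2 \cdot \frac{1}{10} = 46 \cdot \frac{1}{5} = \frac{46}{5}$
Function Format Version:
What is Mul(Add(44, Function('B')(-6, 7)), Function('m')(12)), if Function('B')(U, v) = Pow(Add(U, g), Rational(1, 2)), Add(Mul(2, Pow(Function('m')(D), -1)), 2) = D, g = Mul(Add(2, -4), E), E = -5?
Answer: Rational(46, 5) ≈ 9.2000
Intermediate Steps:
g = 10 (g = Mul(Add(2, -4), -5) = Mul(-2, -5) = 10)
Function('m')(D) = Mul(2, Pow(Add(-2, D), -1))
Function('B')(U, v) = Pow(Add(10, U), Rational(1, 2)) (Function('B')(U, v) = Pow(Add(U, 10), Rational(1, 2)) = Pow(Add(10, U), Rational(1, 2)))
Mul(Add(44, Function('B')(-6, 7)), Function('m')(12)) = Mul(Add(44, Pow(Add(10, -6), Rational(1, 2))), Mul(2, Pow(Add(-2, 12), -1))) = Mul(Add(44, Pow(4, Rational(1, 2))), Mul(2, Pow(10, -1))) = Mul(Add(44, 2), Mul(2, Rational(1, 10))) = Mul(46, Rational(1, 5)) = Rational(46, 5)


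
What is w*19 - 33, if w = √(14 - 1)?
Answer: -33 + 19*√13 ≈ 35.505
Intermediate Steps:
w = √13 ≈ 3.6056
w*19 - 33 = √13*19 - 33 = 19*√13 - 33 = -33 + 19*√13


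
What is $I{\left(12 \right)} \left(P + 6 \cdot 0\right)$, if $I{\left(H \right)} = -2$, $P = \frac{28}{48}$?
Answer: $- \frac{7}{6} \approx -1.1667$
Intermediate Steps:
$P = \frac{7}{12}$ ($P = 28 \cdot \frac{1}{48} = \frac{7}{12} \approx 0.58333$)
$I{\left(12 \right)} \left(P + 6 \cdot 0\right) = - 2 \left(\frac{7}{12} + 6 \cdot 0\right) = - 2 \left(\frac{7}{12} + 0\right) = \left(-2\right) \frac{7}{12} = - \frac{7}{6}$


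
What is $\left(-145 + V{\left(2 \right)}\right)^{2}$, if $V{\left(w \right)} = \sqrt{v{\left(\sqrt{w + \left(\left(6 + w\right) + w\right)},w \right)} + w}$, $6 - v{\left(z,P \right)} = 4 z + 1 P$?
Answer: $\left(145 - \sqrt{2} \sqrt{3 - 4 \sqrt{3}}\right)^{2} \approx 21017.0 - 812.85 i$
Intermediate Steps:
$v{\left(z,P \right)} = 6 - P - 4 z$ ($v{\left(z,P \right)} = 6 - \left(4 z + 1 P\right) = 6 - \left(4 z + P\right) = 6 - \left(P + 4 z\right) = 6 - P - 4 z$)
$V{\left(w \right)} = \sqrt{6 - 4 \sqrt{6 + 3 w}}$ ($V{\left(w \right)} = \sqrt{\left(6 - w - 4 \sqrt{w + \left(\left(6 + w\right) + w\right)}\right) + w} = \sqrt{\left(6 - w - 4 \sqrt{w + \left(6 + 2 w\right)}\right) + w} = \sqrt{\left(6 - w - 4 \sqrt{6 + 3 w}\right) + w} = \sqrt{6 - 4 \sqrt{6 + 3 w}}$)
$\left(-145 + V{\left(2 \right)}\right)^{2} = \left(-145 + \sqrt{6 - 4 \sqrt{3} \sqrt{2 + 2}}\right)^{2} = \left(-145 + \sqrt{6 - 4 \sqrt{3} \sqrt{4}}\right)^{2} = \left(-145 + \sqrt{6 - 4 \sqrt{3} \cdot 2}\right)^{2} = \left(-145 + \sqrt{6 - 8 \sqrt{3}}\right)^{2}$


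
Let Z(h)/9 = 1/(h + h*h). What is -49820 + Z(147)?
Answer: -361294637/7252 ≈ -49820.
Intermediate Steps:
Z(h) = 9/(h + h²) (Z(h) = 9/(h + h*h) = 9/(h + h²))
-49820 + Z(147) = -49820 + 9/(147*(1 + 147)) = -49820 + 9*(1/147)/148 = -49820 + 9*(1/147)*(1/148) = -49820 + 3/7252 = -361294637/7252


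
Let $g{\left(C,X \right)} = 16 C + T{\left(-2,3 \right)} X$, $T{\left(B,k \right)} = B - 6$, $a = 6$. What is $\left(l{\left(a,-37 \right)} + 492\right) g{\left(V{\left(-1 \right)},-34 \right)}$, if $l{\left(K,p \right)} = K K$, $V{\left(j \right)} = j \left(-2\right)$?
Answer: $160512$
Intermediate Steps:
$T{\left(B,k \right)} = -6 + B$ ($T{\left(B,k \right)} = B - 6 = -6 + B$)
$V{\left(j \right)} = - 2 j$
$g{\left(C,X \right)} = - 8 X + 16 C$ ($g{\left(C,X \right)} = 16 C + \left(-6 - 2\right) X = 16 C - 8 X = - 8 X + 16 C$)
$l{\left(K,p \right)} = K^{2}$
$\left(l{\left(a,-37 \right)} + 492\right) g{\left(V{\left(-1 \right)},-34 \right)} = \left(6^{2} + 492\right) \left(\left(-8\right) \left(-34\right) + 16 \left(\left(-2\right) \left(-1\right)\right)\right) = \left(36 + 492\right) \left(272 + 16 \cdot 2\right) = 528 \left(272 + 32\right) = 528 \cdot 304 = 160512$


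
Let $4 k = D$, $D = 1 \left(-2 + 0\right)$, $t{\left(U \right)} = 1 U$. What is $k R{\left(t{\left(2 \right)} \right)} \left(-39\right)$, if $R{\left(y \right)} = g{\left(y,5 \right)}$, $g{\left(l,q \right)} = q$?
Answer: $\frac{195}{2} \approx 97.5$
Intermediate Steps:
$t{\left(U \right)} = U$
$D = -2$ ($D = 1 \left(-2\right) = -2$)
$R{\left(y \right)} = 5$
$k = - \frac{1}{2}$ ($k = \frac{1}{4} \left(-2\right) = - \frac{1}{2} \approx -0.5$)
$k R{\left(t{\left(2 \right)} \right)} \left(-39\right) = \left(- \frac{1}{2}\right) 5 \left(-39\right) = \left(- \frac{5}{2}\right) \left(-39\right) = \frac{195}{2}$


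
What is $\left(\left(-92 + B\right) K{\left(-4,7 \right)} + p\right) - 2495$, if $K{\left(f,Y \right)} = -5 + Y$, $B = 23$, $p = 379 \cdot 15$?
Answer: $3052$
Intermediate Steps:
$p = 5685$
$\left(\left(-92 + B\right) K{\left(-4,7 \right)} + p\right) - 2495 = \left(\left(-92 + 23\right) \left(-5 + 7\right) + 5685\right) - 2495 = \left(\left(-69\right) 2 + 5685\right) - 2495 = \left(-138 + 5685\right) - 2495 = 5547 - 2495 = 3052$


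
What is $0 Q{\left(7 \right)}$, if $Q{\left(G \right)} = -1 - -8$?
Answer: $0$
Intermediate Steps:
$Q{\left(G \right)} = 7$ ($Q{\left(G \right)} = -1 + 8 = 7$)
$0 Q{\left(7 \right)} = 0 \cdot 7 = 0$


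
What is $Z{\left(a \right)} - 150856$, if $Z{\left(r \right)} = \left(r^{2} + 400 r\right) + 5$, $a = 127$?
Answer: $-83922$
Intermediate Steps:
$Z{\left(r \right)} = 5 + r^{2} + 400 r$
$Z{\left(a \right)} - 150856 = \left(5 + 127^{2} + 400 \cdot 127\right) - 150856 = \left(5 + 16129 + 50800\right) - 150856 = 66934 - 150856 = -83922$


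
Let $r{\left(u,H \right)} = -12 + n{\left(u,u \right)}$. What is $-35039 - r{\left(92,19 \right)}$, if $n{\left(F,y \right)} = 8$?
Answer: $-35035$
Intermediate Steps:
$r{\left(u,H \right)} = -4$ ($r{\left(u,H \right)} = -12 + 8 = -4$)
$-35039 - r{\left(92,19 \right)} = -35039 - -4 = -35039 + 4 = -35035$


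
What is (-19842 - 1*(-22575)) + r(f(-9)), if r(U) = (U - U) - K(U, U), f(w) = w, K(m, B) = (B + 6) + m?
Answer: 2745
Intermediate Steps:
K(m, B) = 6 + B + m (K(m, B) = (6 + B) + m = 6 + B + m)
r(U) = -6 - 2*U (r(U) = (U - U) - (6 + U + U) = 0 - (6 + 2*U) = 0 + (-6 - 2*U) = -6 - 2*U)
(-19842 - 1*(-22575)) + r(f(-9)) = (-19842 - 1*(-22575)) + (-6 - 2*(-9)) = (-19842 + 22575) + (-6 + 18) = 2733 + 12 = 2745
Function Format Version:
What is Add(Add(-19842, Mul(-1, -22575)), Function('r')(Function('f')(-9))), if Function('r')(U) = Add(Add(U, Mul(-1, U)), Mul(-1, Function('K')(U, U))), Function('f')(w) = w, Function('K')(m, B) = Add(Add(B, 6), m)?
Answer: 2745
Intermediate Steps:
Function('K')(m, B) = Add(6, B, m) (Function('K')(m, B) = Add(Add(6, B), m) = Add(6, B, m))
Function('r')(U) = Add(-6, Mul(-2, U)) (Function('r')(U) = Add(Add(U, Mul(-1, U)), Mul(-1, Add(6, U, U))) = Add(0, Mul(-1, Add(6, Mul(2, U)))) = Add(0, Add(-6, Mul(-2, U))) = Add(-6, Mul(-2, U)))
Add(Add(-19842, Mul(-1, -22575)), Function('r')(Function('f')(-9))) = Add(Add(-19842, Mul(-1, -22575)), Add(-6, Mul(-2, -9))) = Add(Add(-19842, 22575), Add(-6, 18)) = Add(2733, 12) = 2745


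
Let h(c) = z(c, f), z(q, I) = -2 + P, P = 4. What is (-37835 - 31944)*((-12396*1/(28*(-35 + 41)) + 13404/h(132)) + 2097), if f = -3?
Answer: -8523714187/14 ≈ -6.0884e+8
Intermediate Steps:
z(q, I) = 2 (z(q, I) = -2 + 4 = 2)
h(c) = 2
(-37835 - 31944)*((-12396*1/(28*(-35 + 41)) + 13404/h(132)) + 2097) = (-37835 - 31944)*((-12396*1/(28*(-35 + 41)) + 13404/2) + 2097) = -69779*((-12396/(28*6) + 13404*(½)) + 2097) = -69779*((-12396/168 + 6702) + 2097) = -69779*((-12396*1/168 + 6702) + 2097) = -69779*((-1033/14 + 6702) + 2097) = -69779*(92795/14 + 2097) = -69779*122153/14 = -8523714187/14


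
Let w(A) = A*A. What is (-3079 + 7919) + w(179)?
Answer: 36881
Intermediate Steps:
w(A) = A**2
(-3079 + 7919) + w(179) = (-3079 + 7919) + 179**2 = 4840 + 32041 = 36881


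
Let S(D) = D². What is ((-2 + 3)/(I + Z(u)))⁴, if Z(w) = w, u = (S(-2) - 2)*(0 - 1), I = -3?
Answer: 1/625 ≈ 0.0016000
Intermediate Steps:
u = -2 (u = ((-2)² - 2)*(0 - 1) = (4 - 2)*(-1) = 2*(-1) = -2)
((-2 + 3)/(I + Z(u)))⁴ = ((-2 + 3)/(-3 - 2))⁴ = (1/(-5))⁴ = (1*(-⅕))⁴ = (-⅕)⁴ = 1/625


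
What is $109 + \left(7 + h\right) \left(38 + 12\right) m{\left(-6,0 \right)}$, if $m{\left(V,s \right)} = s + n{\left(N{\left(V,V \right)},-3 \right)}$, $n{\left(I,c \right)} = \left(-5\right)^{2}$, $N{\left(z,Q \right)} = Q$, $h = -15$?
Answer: $-9891$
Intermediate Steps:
$n{\left(I,c \right)} = 25$
$m{\left(V,s \right)} = 25 + s$ ($m{\left(V,s \right)} = s + 25 = 25 + s$)
$109 + \left(7 + h\right) \left(38 + 12\right) m{\left(-6,0 \right)} = 109 + \left(7 - 15\right) \left(38 + 12\right) \left(25 + 0\right) = 109 + \left(-8\right) 50 \cdot 25 = 109 - 10000 = -9891$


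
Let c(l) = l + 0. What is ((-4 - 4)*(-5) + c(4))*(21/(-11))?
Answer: -84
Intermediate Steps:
c(l) = l
((-4 - 4)*(-5) + c(4))*(21/(-11)) = ((-4 - 4)*(-5) + 4)*(21/(-11)) = (-8*(-5) + 4)*(21*(-1/11)) = (40 + 4)*(-21/11) = 44*(-21/11) = -84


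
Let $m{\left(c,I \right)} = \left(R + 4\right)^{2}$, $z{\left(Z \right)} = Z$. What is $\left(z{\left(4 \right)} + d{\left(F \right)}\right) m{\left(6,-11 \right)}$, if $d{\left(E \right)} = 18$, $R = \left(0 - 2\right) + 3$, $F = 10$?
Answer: $550$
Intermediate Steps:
$R = 1$ ($R = -2 + 3 = 1$)
$m{\left(c,I \right)} = 25$ ($m{\left(c,I \right)} = \left(1 + 4\right)^{2} = 5^{2} = 25$)
$\left(z{\left(4 \right)} + d{\left(F \right)}\right) m{\left(6,-11 \right)} = \left(4 + 18\right) 25 = 22 \cdot 25 = 550$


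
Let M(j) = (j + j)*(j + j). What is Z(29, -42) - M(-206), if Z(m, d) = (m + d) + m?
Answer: -169728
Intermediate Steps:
Z(m, d) = d + 2*m (Z(m, d) = (d + m) + m = d + 2*m)
M(j) = 4*j**2 (M(j) = (2*j)*(2*j) = 4*j**2)
Z(29, -42) - M(-206) = (-42 + 2*29) - 4*(-206)**2 = (-42 + 58) - 4*42436 = 16 - 1*169744 = 16 - 169744 = -169728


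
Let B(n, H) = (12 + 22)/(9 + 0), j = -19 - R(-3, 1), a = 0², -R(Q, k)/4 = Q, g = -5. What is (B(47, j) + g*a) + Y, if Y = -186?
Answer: -1640/9 ≈ -182.22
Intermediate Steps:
R(Q, k) = -4*Q
a = 0
j = -31 (j = -19 - (-4)*(-3) = -19 - 1*12 = -19 - 12 = -31)
B(n, H) = 34/9
(B(47, j) + g*a) + Y = (34/9 - 5*0) - 186 = (34/9 + 0) - 186 = 34/9 - 186 = -1640/9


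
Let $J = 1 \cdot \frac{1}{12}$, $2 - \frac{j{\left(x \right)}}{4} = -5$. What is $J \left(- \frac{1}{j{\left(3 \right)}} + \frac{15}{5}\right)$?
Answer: $\frac{83}{336} \approx 0.24702$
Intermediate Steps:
$j{\left(x \right)} = 28$ ($j{\left(x \right)} = 8 - -20 = 8 + 20 = 28$)
$J = \frac{1}{12}$ ($J = 1 \cdot \frac{1}{12} = \frac{1}{12} \approx 0.083333$)
$J \left(- \frac{1}{j{\left(3 \right)}} + \frac{15}{5}\right) = \frac{- \frac{1}{28} + \frac{15}{5}}{12} = \frac{\left(-1\right) \frac{1}{28} + 15 \cdot \frac{1}{5}}{12} = \frac{- \frac{1}{28} + 3}{12} = \frac{1}{12} \cdot \frac{83}{28} = \frac{83}{336}$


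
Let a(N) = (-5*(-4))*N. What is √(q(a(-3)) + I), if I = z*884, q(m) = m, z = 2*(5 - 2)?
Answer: 2*√1311 ≈ 72.416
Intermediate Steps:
z = 6 (z = 2*3 = 6)
a(N) = 20*N
I = 5304 (I = 6*884 = 5304)
√(q(a(-3)) + I) = √(20*(-3) + 5304) = √(-60 + 5304) = √5244 = 2*√1311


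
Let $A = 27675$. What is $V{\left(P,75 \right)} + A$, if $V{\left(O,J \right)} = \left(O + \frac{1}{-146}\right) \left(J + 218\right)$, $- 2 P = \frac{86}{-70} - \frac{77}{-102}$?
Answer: $\frac{14459886289}{521220} \approx 27742.0$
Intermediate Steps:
$P = \frac{1691}{7140}$ ($P = - \frac{\frac{86}{-70} - \frac{77}{-102}}{2} = - \frac{86 \left(- \frac{1}{70}\right) - - \frac{77}{102}}{2} = - \frac{- \frac{43}{35} + \frac{77}{102}}{2} = \left(- \frac{1}{2}\right) \left(- \frac{1691}{3570}\right) = \frac{1691}{7140} \approx 0.23683$)
$V{\left(O,J \right)} = \left(218 + J\right) \left(- \frac{1}{146} + O\right)$ ($V{\left(O,J \right)} = \left(O - \frac{1}{146}\right) \left(218 + J\right) = \left(- \frac{1}{146} + O\right) \left(218 + J\right) = \left(218 + J\right) \left(- \frac{1}{146} + O\right)$)
$V{\left(P,75 \right)} + A = \left(- \frac{109}{73} + 218 \cdot \frac{1691}{7140} - \frac{75}{146} + 75 \cdot \frac{1691}{7140}\right) + 27675 = \left(- \frac{109}{73} + \frac{184319}{3570} - \frac{75}{146} + \frac{8455}{476}\right) + 27675 = \frac{35122789}{521220} + 27675 = \frac{14459886289}{521220}$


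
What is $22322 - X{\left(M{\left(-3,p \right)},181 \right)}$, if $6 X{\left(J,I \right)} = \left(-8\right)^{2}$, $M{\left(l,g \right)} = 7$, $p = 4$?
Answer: $\frac{66934}{3} \approx 22311.0$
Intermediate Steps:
$X{\left(J,I \right)} = \frac{32}{3}$ ($X{\left(J,I \right)} = \frac{\left(-8\right)^{2}}{6} = \frac{1}{6} \cdot 64 = \frac{32}{3}$)
$22322 - X{\left(M{\left(-3,p \right)},181 \right)} = 22322 - \frac{32}{3} = \frac{66934}{3}$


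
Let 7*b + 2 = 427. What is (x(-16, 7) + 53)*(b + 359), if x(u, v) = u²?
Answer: 907842/7 ≈ 1.2969e+5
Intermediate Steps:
b = 425/7 (b = -2/7 + (⅐)*427 = -2/7 + 61 = 425/7 ≈ 60.714)
(x(-16, 7) + 53)*(b + 359) = ((-16)² + 53)*(425/7 + 359) = (256 + 53)*(2938/7) = 309*(2938/7) = 907842/7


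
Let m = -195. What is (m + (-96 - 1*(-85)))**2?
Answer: 42436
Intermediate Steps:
(m + (-96 - 1*(-85)))**2 = (-195 + (-96 - 1*(-85)))**2 = (-195 + (-96 + 85))**2 = (-195 - 11)**2 = (-206)**2 = 42436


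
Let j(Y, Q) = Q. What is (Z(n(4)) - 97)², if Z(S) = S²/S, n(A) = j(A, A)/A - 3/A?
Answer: 149769/16 ≈ 9360.6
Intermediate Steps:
n(A) = 1 - 3/A (n(A) = A/A - 3/A = 1 - 3/A)
Z(S) = S
(Z(n(4)) - 97)² = ((-3 + 4)/4 - 97)² = ((¼)*1 - 97)² = (¼ - 97)² = (-387/4)² = 149769/16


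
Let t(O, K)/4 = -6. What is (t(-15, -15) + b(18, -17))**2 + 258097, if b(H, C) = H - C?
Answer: 258218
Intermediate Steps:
t(O, K) = -24 (t(O, K) = 4*(-6) = -24)
(t(-15, -15) + b(18, -17))**2 + 258097 = (-24 + (18 - 1*(-17)))**2 + 258097 = (-24 + (18 + 17))**2 + 258097 = (-24 + 35)**2 + 258097 = 11**2 + 258097 = 121 + 258097 = 258218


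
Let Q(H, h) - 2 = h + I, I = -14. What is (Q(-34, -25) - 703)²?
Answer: 547600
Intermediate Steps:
Q(H, h) = -12 + h (Q(H, h) = 2 + (h - 14) = 2 + (-14 + h) = -12 + h)
(Q(-34, -25) - 703)² = ((-12 - 25) - 703)² = (-37 - 703)² = (-740)² = 547600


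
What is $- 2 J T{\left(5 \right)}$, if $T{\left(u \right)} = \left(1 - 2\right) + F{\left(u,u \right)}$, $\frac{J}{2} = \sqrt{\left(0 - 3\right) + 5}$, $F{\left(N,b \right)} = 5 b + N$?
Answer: $- 116 \sqrt{2} \approx -164.05$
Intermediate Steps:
$F{\left(N,b \right)} = N + 5 b$
$J = 2 \sqrt{2}$ ($J = 2 \sqrt{\left(0 - 3\right) + 5} = 2 \sqrt{-3 + 5} = 2 \sqrt{2} \approx 2.8284$)
$T{\left(u \right)} = -1 + 6 u$ ($T{\left(u \right)} = \left(1 - 2\right) + \left(u + 5 u\right) = \left(1 - 2\right) + 6 u = -1 + 6 u$)
$- 2 J T{\left(5 \right)} = - 2 \cdot 2 \sqrt{2} \left(-1 + 6 \cdot 5\right) = - 4 \sqrt{2} \left(-1 + 30\right) = - 4 \sqrt{2} \cdot 29 = - 116 \sqrt{2}$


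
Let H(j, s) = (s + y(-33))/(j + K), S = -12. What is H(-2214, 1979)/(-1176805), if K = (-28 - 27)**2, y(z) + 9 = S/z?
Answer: -21674/10498277405 ≈ -2.0645e-6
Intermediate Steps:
y(z) = -9 - 12/z
K = 3025 (K = (-55)**2 = 3025)
H(j, s) = (-95/11 + s)/(3025 + j) (H(j, s) = (s + (-9 - 12/(-33)))/(j + 3025) = (s + (-9 - 12*(-1/33)))/(3025 + j) = (s + (-9 + 4/11))/(3025 + j) = (s - 95/11)/(3025 + j) = (-95/11 + s)/(3025 + j))
H(-2214, 1979)/(-1176805) = ((-95/11 + 1979)/(3025 - 2214))/(-1176805) = ((21674/11)/811)*(-1/1176805) = ((1/811)*(21674/11))*(-1/1176805) = (21674/8921)*(-1/1176805) = -21674/10498277405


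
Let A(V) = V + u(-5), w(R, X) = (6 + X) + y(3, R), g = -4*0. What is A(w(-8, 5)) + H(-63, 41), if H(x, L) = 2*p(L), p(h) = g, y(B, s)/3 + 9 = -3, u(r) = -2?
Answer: -27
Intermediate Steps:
y(B, s) = -36 (y(B, s) = -27 + 3*(-3) = -27 - 9 = -36)
g = 0
p(h) = 0
w(R, X) = -30 + X (w(R, X) = (6 + X) - 36 = -30 + X)
H(x, L) = 0 (H(x, L) = 2*0 = 0)
A(V) = -2 + V (A(V) = V - 2 = -2 + V)
A(w(-8, 5)) + H(-63, 41) = (-2 + (-30 + 5)) + 0 = (-2 - 25) + 0 = -27 + 0 = -27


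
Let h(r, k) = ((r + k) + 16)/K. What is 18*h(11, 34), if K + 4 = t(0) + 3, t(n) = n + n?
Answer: -1098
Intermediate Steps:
t(n) = 2*n
K = -1 (K = -4 + (2*0 + 3) = -4 + (0 + 3) = -4 + 3 = -1)
h(r, k) = -16 - k - r (h(r, k) = ((r + k) + 16)/(-1) = ((k + r) + 16)*(-1) = (16 + k + r)*(-1) = -16 - k - r)
18*h(11, 34) = 18*(-16 - 1*34 - 1*11) = 18*(-16 - 34 - 11) = 18*(-61) = -1098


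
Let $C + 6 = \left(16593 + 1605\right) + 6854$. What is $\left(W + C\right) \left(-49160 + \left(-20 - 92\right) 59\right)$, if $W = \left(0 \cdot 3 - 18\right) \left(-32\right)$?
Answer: $-1428887696$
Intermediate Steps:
$W = 576$ ($W = \left(0 - 18\right) \left(-32\right) = \left(-18\right) \left(-32\right) = 576$)
$C = 25046$ ($C = -6 + \left(\left(16593 + 1605\right) + 6854\right) = -6 + \left(18198 + 6854\right) = -6 + 25052 = 25046$)
$\left(W + C\right) \left(-49160 + \left(-20 - 92\right) 59\right) = \left(576 + 25046\right) \left(-49160 + \left(-20 - 92\right) 59\right) = 25622 \left(-49160 - 6608\right) = 25622 \left(-55768\right) = -1428887696$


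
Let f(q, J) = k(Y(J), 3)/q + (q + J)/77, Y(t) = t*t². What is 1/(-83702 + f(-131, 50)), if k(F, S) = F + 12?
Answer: -10087/853938609 ≈ -1.1812e-5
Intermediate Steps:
Y(t) = t³
k(F, S) = 12 + F
f(q, J) = J/77 + q/77 + (12 + J³)/q (f(q, J) = (12 + J³)/q + (q + J)/77 = (12 + J³)/q + (J + q)*(1/77) = (12 + J³)/q + (J/77 + q/77) = J/77 + q/77 + (12 + J³)/q)
1/(-83702 + f(-131, 50)) = 1/(-83702 + (12 + 50³ + (1/77)*(-131)*(50 - 131))/(-131)) = 1/(-83702 - (12 + 125000 + (1/77)*(-131)*(-81))/131) = 1/(-83702 - (12 + 125000 + 10611/77)/131) = 1/(-83702 - 1/131*9636535/77) = 1/(-83702 - 9636535/10087) = 1/(-853938609/10087) = -10087/853938609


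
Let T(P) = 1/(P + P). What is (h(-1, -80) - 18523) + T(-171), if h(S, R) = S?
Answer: -6335209/342 ≈ -18524.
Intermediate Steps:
T(P) = 1/(2*P)
(h(-1, -80) - 18523) + T(-171) = (-1 - 18523) + (1/2)/(-171) = -18524 + (1/2)*(-1/171) = -18524 - 1/342 = -6335209/342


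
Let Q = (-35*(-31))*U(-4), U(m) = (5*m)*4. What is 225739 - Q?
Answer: 312539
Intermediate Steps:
U(m) = 20*m
Q = -86800 (Q = (-35*(-31))*(20*(-4)) = 1085*(-80) = -86800)
225739 - Q = 225739 - 1*(-86800) = 225739 + 86800 = 312539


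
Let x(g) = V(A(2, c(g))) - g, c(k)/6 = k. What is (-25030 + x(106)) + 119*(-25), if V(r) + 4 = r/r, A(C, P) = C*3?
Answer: -28114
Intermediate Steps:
c(k) = 6*k
A(C, P) = 3*C
V(r) = -3 (V(r) = -4 + r/r = -4 + 1 = -3)
x(g) = -3 - g
(-25030 + x(106)) + 119*(-25) = (-25030 + (-3 - 1*106)) + 119*(-25) = (-25030 + (-3 - 106)) - 2975 = (-25030 - 109) - 2975 = -25139 - 2975 = -28114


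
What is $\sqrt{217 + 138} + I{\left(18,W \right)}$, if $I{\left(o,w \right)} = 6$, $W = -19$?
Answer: $6 + \sqrt{355} \approx 24.841$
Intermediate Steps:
$\sqrt{217 + 138} + I{\left(18,W \right)} = \sqrt{217 + 138} + 6 = \sqrt{355} + 6 = 6 + \sqrt{355}$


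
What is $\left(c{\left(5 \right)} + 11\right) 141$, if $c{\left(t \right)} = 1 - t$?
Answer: $987$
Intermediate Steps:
$\left(c{\left(5 \right)} + 11\right) 141 = \left(\left(1 - 5\right) + 11\right) 141 = \left(-4 + 11\right) 141 = 7 \cdot 141 = 987$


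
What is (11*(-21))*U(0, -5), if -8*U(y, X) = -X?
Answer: 1155/8 ≈ 144.38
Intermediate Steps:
U(y, X) = X/8 (U(y, X) = -(-1)*X/8 = X/8)
(11*(-21))*U(0, -5) = (11*(-21))*((1/8)*(-5)) = -231*(-5/8) = 1155/8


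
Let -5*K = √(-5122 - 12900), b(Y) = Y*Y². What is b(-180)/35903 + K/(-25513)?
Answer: -5832000/35903 + I*√18022/127565 ≈ -162.44 + 0.0010524*I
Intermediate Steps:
b(Y) = Y³
K = -I*√18022/5 (K = -√(-5122 - 12900)/5 = -I*√18022/5 ≈ -26.849*I)
b(-180)/35903 + K/(-25513) = (-180)³/35903 - I*√18022/5/(-25513) = -5832000*1/35903 - I*√18022/5*(-1/25513) = -5832000/35903 + I*√18022/127565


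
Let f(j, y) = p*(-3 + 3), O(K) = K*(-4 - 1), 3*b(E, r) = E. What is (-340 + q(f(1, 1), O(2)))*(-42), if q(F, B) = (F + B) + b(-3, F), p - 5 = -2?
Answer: 14742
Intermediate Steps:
p = 3 (p = 5 - 2 = 3)
b(E, r) = E/3
O(K) = -5*K (O(K) = K*(-5) = -5*K)
f(j, y) = 0 (f(j, y) = 3*(-3 + 3) = 3*0 = 0)
q(F, B) = -1 + B + F (q(F, B) = (F + B) + (⅓)*(-3) = (B + F) - 1 = -1 + B + F)
(-340 + q(f(1, 1), O(2)))*(-42) = (-340 + (-1 - 5*2 + 0))*(-42) = (-340 + (-1 - 10 + 0))*(-42) = (-340 - 11)*(-42) = -351*(-42) = 14742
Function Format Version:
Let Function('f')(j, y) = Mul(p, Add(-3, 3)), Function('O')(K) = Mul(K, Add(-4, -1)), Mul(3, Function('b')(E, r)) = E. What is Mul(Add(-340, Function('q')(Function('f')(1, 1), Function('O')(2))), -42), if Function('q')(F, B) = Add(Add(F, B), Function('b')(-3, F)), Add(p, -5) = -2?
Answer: 14742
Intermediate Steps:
p = 3 (p = Add(5, -2) = 3)
Function('b')(E, r) = Mul(Rational(1, 3), E)
Function('O')(K) = Mul(-5, K) (Function('O')(K) = Mul(K, -5) = Mul(-5, K))
Function('f')(j, y) = 0 (Function('f')(j, y) = Mul(3, Add(-3, 3)) = Mul(3, 0) = 0)
Function('q')(F, B) = Add(-1, B, F) (Function('q')(F, B) = Add(Add(F, B), Mul(Rational(1, 3), -3)) = Add(Add(B, F), -1) = Add(-1, B, F))
Mul(Add(-340, Function('q')(Function('f')(1, 1), Function('O')(2))), -42) = Mul(Add(-340, Add(-1, Mul(-5, 2), 0)), -42) = Mul(Add(-340, Add(-1, -10, 0)), -42) = Mul(Add(-340, -11), -42) = Mul(-351, -42) = 14742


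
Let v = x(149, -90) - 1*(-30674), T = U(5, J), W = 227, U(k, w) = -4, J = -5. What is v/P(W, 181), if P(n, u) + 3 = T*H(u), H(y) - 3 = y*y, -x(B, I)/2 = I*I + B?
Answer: -14176/131059 ≈ -0.10817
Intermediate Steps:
T = -4
x(B, I) = -2*B - 2*I**2 (x(B, I) = -2*(I*I + B) = -2*(I**2 + B) = -2*(B + I**2) = -2*B - 2*I**2)
H(y) = 3 + y**2 (H(y) = 3 + y*y = 3 + y**2)
P(n, u) = -15 - 4*u**2 (P(n, u) = -3 - 4*(3 + u**2) = -3 + (-12 - 4*u**2) = -15 - 4*u**2)
v = 14176 (v = (-2*149 - 2*(-90)**2) - 1*(-30674) = (-298 - 2*8100) + 30674 = (-298 - 16200) + 30674 = -16498 + 30674 = 14176)
v/P(W, 181) = 14176/(-15 - 4*181**2) = 14176/(-15 - 4*32761) = 14176/(-15 - 131044) = 14176/(-131059) = 14176*(-1/131059) = -14176/131059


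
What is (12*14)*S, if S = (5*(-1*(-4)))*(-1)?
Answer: -3360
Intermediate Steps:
S = -20 (S = (5*4)*(-1) = 20*(-1) = -20)
(12*14)*S = (12*14)*(-20) = 168*(-20) = -3360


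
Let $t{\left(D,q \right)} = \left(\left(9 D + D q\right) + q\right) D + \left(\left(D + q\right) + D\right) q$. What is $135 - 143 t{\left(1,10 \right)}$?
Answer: $-21172$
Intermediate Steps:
$t{\left(D,q \right)} = D \left(q + 9 D + D q\right) + q \left(q + 2 D\right)$ ($t{\left(D,q \right)} = \left(q + 9 D + D q\right) D + \left(q + 2 D\right) q = D \left(q + 9 D + D q\right) + q \left(q + 2 D\right)$)
$135 - 143 t{\left(1,10 \right)} = 135 - 143 \left(10^{2} + 9 \cdot 1^{2} + 10 \cdot 1^{2} + 3 \cdot 1 \cdot 10\right) = 135 - 143 \left(100 + 9 \cdot 1 + 10 \cdot 1 + 30\right) = 135 - 143 \left(100 + 9 + 10 + 30\right) = 135 - 21307 = -21172$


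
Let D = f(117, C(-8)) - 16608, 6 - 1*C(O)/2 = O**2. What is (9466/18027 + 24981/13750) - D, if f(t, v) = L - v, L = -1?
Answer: 371701910567/22533750 ≈ 16495.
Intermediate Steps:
C(O) = 12 - 2*O**2
f(t, v) = -1 - v
D = -16493 (D = (-1 - (12 - 2*(-8)**2)) - 16608 = (-1 - (12 - 2*64)) - 16608 = (-1 - (12 - 128)) - 16608 = (-1 - 1*(-116)) - 16608 = (-1 + 116) - 16608 = 115 - 16608 = -16493)
(9466/18027 + 24981/13750) - D = (9466/18027 + 24981/13750) - 1*(-16493) = (9466*(1/18027) + 24981*(1/13750)) + 16493 = (9466/18027 + 2271/1250) + 16493 = 52771817/22533750 + 16493 = 371701910567/22533750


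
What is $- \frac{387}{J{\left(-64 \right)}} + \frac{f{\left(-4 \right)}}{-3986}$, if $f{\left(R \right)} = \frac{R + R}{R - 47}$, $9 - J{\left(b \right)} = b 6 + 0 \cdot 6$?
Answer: $- \frac{13112471}{13315233} \approx -0.98477$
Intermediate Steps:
$J{\left(b \right)} = 9 - 6 b$ ($J{\left(b \right)} = 9 - \left(b 6 + 0 \cdot 6\right) = 9 - \left(6 b + 0\right) = 9 - 6 b$)
$f{\left(R \right)} = \frac{2 R}{-47 + R}$
$- \frac{387}{J{\left(-64 \right)}} + \frac{f{\left(-4 \right)}}{-3986} = - \frac{387}{9 - -384} + \frac{2 \left(-4\right) \frac{1}{-47 - 4}}{-3986} = - \frac{387}{9 + 384} + 2 \left(-4\right) \frac{1}{-51} \left(- \frac{1}{3986}\right) = - \frac{387}{393} + 2 \left(-4\right) \left(- \frac{1}{51}\right) \left(- \frac{1}{3986}\right) = \left(-387\right) \frac{1}{393} + \frac{8}{51} \left(- \frac{1}{3986}\right) = - \frac{129}{131} - \frac{4}{101643} = - \frac{13112471}{13315233}$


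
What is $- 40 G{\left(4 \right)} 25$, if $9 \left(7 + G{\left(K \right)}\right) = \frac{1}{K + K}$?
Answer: $\frac{62875}{9} \approx 6986.1$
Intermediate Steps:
$G{\left(K \right)} = -7 + \frac{1}{18 K}$ ($G{\left(K \right)} = -7 + \frac{1}{9 \left(K + K\right)} = -7 + \frac{1}{9 \cdot 2 K} = -7 + \frac{\frac{1}{2} \frac{1}{K}}{9} = -7 + \frac{1}{18 K}$)
$- 40 G{\left(4 \right)} 25 = - 40 \left(-7 + \frac{1}{18 \cdot 4}\right) 25 = - 40 \left(-7 + \frac{1}{18} \cdot \frac{1}{4}\right) 25 = - 40 \left(-7 + \frac{1}{72}\right) 25 = \left(-40\right) \left(- \frac{503}{72}\right) 25 = \frac{2515}{9} \cdot 25 = \frac{62875}{9}$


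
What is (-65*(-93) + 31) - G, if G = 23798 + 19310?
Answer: -37032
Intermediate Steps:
G = 43108
(-65*(-93) + 31) - G = (-65*(-93) + 31) - 1*43108 = (6045 + 31) - 43108 = 6076 - 43108 = -37032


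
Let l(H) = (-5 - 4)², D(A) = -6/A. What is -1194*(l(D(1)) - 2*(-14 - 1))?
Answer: -132534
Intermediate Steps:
l(H) = 81 (l(H) = (-9)² = 81)
-1194*(l(D(1)) - 2*(-14 - 1)) = -1194*(81 - 2*(-14 - 1)) = -1194*(81 - 2*(-15)) = -1194*(81 + 30) = -1194*111 = -132534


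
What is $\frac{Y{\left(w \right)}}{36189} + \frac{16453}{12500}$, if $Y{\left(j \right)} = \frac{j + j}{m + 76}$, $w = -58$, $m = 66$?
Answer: $\frac{42273925807}{32117737500} \approx 1.3162$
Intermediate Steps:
$Y{\left(j \right)} = \frac{j}{71}$ ($Y{\left(j \right)} = \frac{j + j}{66 + 76} = \frac{2 j}{142} = 2 j \frac{1}{142} = \frac{j}{71}$)
$\frac{Y{\left(w \right)}}{36189} + \frac{16453}{12500} = \frac{\frac{1}{71} \left(-58\right)}{36189} + \frac{16453}{12500} = \left(- \frac{58}{71}\right) \frac{1}{36189} + 16453 \cdot \frac{1}{12500} = - \frac{58}{2569419} + \frac{16453}{12500} = \frac{42273925807}{32117737500}$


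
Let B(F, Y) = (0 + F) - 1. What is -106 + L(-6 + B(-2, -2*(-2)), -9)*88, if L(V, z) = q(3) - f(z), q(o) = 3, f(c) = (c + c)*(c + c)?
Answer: -28354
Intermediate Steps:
B(F, Y) = -1 + F (B(F, Y) = F - 1 = -1 + F)
f(c) = 4*c² (f(c) = (2*c)*(2*c) = 4*c²)
L(V, z) = 3 - 4*z²
-106 + L(-6 + B(-2, -2*(-2)), -9)*88 = -106 + (3 - 4*(-9)²)*88 = -106 + (3 - 4*81)*88 = -106 + (3 - 324)*88 = -106 - 321*88 = -106 - 28248 = -28354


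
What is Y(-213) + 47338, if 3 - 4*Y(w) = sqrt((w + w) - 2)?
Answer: 189355/4 - I*sqrt(107)/2 ≈ 47339.0 - 5.172*I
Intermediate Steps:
Y(w) = 3/4 - sqrt(-2 + 2*w)/4 (Y(w) = 3/4 - sqrt((w + w) - 2)/4 = 3/4 - sqrt(2*w - 2)/4 = 3/4 - sqrt(-2 + 2*w)/4)
Y(-213) + 47338 = (3/4 - sqrt(-2 + 2*(-213))/4) + 47338 = (3/4 - sqrt(-2 - 426)/4) + 47338 = (3/4 - I*sqrt(107)/2) + 47338 = 189355/4 - I*sqrt(107)/2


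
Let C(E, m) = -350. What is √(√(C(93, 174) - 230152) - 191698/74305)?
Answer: √(-14244119890 + 5521233025*I*√230502)/74305 ≈ 15.452 + 15.535*I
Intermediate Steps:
√(√(C(93, 174) - 230152) - 191698/74305) = √(√(-350 - 230152) - 191698/74305) = √(√(-230502) - 191698*1/74305) = √(I*√230502 - 191698/74305) = √(-191698/74305 + I*√230502)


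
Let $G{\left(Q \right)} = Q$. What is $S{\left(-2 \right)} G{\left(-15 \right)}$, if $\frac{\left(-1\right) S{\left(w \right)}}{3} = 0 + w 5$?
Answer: $-450$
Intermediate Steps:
$S{\left(w \right)} = - 15 w$ ($S{\left(w \right)} = - 3 \left(0 + w 5\right) = - 3 \left(0 + 5 w\right) = - 3 \cdot 5 w = - 15 w$)
$S{\left(-2 \right)} G{\left(-15 \right)} = \left(-15\right) \left(-2\right) \left(-15\right) = 30 \left(-15\right) = -450$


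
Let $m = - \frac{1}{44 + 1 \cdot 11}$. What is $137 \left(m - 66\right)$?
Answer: $- \frac{497447}{55} \approx -9044.5$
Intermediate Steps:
$m = - \frac{1}{55}$ ($m = - \frac{1}{44 + 11} = - \frac{1}{55} \approx -0.018182$)
$137 \left(m - 66\right) = 137 \left(- \frac{1}{55} - 66\right) = 137 \left(- \frac{3631}{55}\right) = - \frac{497447}{55}$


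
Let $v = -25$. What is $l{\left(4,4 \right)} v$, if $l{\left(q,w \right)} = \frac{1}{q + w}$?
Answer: $- \frac{25}{8} \approx -3.125$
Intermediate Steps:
$l{\left(4,4 \right)} v = \frac{1}{4 + 4} \left(-25\right) = \frac{1}{8} \left(-25\right) = - \frac{25}{8}$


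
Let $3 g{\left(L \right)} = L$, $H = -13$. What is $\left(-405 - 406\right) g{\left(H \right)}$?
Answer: $\frac{10543}{3} \approx 3514.3$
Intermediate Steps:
$g{\left(L \right)} = \frac{L}{3}$
$\left(-405 - 406\right) g{\left(H \right)} = \left(-405 - 406\right) \frac{1}{3} \left(-13\right) = \left(-811\right) \left(- \frac{13}{3}\right) = \frac{10543}{3}$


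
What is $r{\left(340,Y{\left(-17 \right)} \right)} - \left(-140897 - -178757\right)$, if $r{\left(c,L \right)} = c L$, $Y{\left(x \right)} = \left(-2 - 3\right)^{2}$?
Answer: $-29360$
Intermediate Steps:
$Y{\left(x \right)} = 25$ ($Y{\left(x \right)} = \left(-5\right)^{2} = 25$)
$r{\left(c,L \right)} = L c$
$r{\left(340,Y{\left(-17 \right)} \right)} - \left(-140897 - -178757\right) = 25 \cdot 340 - \left(-140897 - -178757\right) = 8500 - \left(-140897 + 178757\right) = 8500 - 37860 = -29360$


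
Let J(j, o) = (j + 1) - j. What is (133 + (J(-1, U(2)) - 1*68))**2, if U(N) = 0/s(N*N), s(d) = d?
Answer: 4356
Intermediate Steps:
U(N) = 0 (U(N) = 0/((N*N)) = 0/(N**2) = 0/N**2 = 0)
J(j, o) = 1 (J(j, o) = (1 + j) - j = 1)
(133 + (J(-1, U(2)) - 1*68))**2 = (133 + (1 - 1*68))**2 = (133 + (1 - 68))**2 = (133 - 67)**2 = 66**2 = 4356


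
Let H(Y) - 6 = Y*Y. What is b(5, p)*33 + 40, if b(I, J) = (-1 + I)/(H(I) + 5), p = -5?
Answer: 131/3 ≈ 43.667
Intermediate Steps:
H(Y) = 6 + Y² (H(Y) = 6 + Y*Y = 6 + Y²)
b(I, J) = (-1 + I)/(11 + I²) (b(I, J) = (-1 + I)/((6 + I²) + 5) = (-1 + I)/(11 + I²))
b(5, p)*33 + 40 = ((-1 + 5)/(11 + 5²))*33 + 40 = (4/(11 + 25))*33 + 40 = (4/36)*33 + 40 = ((1/36)*4)*33 + 40 = (⅑)*33 + 40 = 11/3 + 40 = 131/3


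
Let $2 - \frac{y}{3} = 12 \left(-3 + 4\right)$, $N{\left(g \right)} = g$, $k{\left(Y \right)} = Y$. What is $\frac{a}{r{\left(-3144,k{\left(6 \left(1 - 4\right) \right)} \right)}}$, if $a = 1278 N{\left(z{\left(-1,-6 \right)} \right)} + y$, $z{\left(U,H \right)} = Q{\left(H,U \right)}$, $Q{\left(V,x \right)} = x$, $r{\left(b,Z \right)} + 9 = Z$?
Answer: $\frac{436}{9} \approx 48.444$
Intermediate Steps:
$r{\left(b,Z \right)} = -9 + Z$
$z{\left(U,H \right)} = U$
$y = -30$ ($y = 6 - 3 \cdot 12 \left(-3 + 4\right) = 6 - 3 \cdot 12 \cdot 1 = 6 - 36 = -30$)
$a = -1308$ ($a = 1278 \left(-1\right) - 30 = -1278 - 30 = -1308$)
$\frac{a}{r{\left(-3144,k{\left(6 \left(1 - 4\right) \right)} \right)}} = - \frac{1308}{-9 + 6 \left(1 - 4\right)} = - \frac{1308}{-9 + 6 \left(-3\right)} = - \frac{1308}{-9 - 18} = - \frac{1308}{-27} = \left(-1308\right) \left(- \frac{1}{27}\right) = \frac{436}{9}$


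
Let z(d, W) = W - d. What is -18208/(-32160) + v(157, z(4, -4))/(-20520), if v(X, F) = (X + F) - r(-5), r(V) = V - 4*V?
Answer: 384707/687420 ≈ 0.55964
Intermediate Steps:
r(V) = -3*V
v(X, F) = -15 + F + X (v(X, F) = (X + F) - (-3)*(-5) = (F + X) - 1*15 = (F + X) - 15 = -15 + F + X)
-18208/(-32160) + v(157, z(4, -4))/(-20520) = -18208/(-32160) + (-15 + (-4 - 1*4) + 157)/(-20520) = -18208*(-1/32160) + (-15 + (-4 - 4) + 157)*(-1/20520) = 569/1005 + (-15 - 8 + 157)*(-1/20520) = 569/1005 + 134*(-1/20520) = 569/1005 - 67/10260 = 384707/687420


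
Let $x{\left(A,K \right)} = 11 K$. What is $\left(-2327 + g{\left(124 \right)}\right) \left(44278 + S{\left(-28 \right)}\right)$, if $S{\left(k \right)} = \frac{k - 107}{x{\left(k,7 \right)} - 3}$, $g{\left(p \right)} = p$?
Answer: $- \frac{7217990711}{74} \approx -9.754 \cdot 10^{7}$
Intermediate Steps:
$S{\left(k \right)} = - \frac{107}{74} + \frac{k}{74}$ ($S{\left(k \right)} = \frac{k - 107}{11 \cdot 7 - 3} = \frac{-107 + k}{77 - 3} = \frac{-107 + k}{74} = \left(-107 + k\right) \frac{1}{74} = - \frac{107}{74} + \frac{k}{74}$)
$\left(-2327 + g{\left(124 \right)}\right) \left(44278 + S{\left(-28 \right)}\right) = \left(-2327 + 124\right) \left(44278 + \left(- \frac{107}{74} + \frac{1}{74} \left(-28\right)\right)\right) = - 2203 \left(44278 - \frac{135}{74}\right) = \left(-2203\right) \frac{3276437}{74} = - \frac{7217990711}{74}$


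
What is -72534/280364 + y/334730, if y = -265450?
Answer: -41471399/39431194 ≈ -1.0517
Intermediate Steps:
-72534/280364 + y/334730 = -72534/280364 - 265450/334730 = -72534*1/280364 - 265450*1/334730 = -5181/20026 - 26545/33473 = -41471399/39431194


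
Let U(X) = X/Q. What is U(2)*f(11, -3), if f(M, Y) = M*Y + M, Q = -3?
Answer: 44/3 ≈ 14.667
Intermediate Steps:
f(M, Y) = M + M*Y
U(X) = -X/3 (U(X) = X/(-3) = X*(-1/3) = -X/3)
U(2)*f(11, -3) = (-1/3*2)*(11*(1 - 3)) = -22*(-2)/3 = -2/3*(-22) = 44/3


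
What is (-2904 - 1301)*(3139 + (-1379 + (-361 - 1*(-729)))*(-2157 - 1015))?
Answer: -13498180355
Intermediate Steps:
(-2904 - 1301)*(3139 + (-1379 + (-361 - 1*(-729)))*(-2157 - 1015)) = -4205*(3139 + (-1379 + (-361 + 729))*(-3172)) = -4205*(3139 + (-1379 + 368)*(-3172)) = -4205*(3139 - 1011*(-3172)) = -4205*(3139 + 3206892) = -4205*3210031 = -13498180355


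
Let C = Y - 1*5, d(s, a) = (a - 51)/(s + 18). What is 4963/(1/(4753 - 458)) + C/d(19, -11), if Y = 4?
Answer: 1321597307/62 ≈ 2.1316e+7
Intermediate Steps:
d(s, a) = (-51 + a)/(18 + s)
C = -1 (C = 4 - 1*5 = 4 - 5 = -1)
4963/(1/(4753 - 458)) + C/d(19, -11) = 4963/(1/(4753 - 458)) - 1/((-51 - 11)/(18 + 19)) = 4963/(1/4295) - 1/(-62/37) = 4963/(1/4295) - 1/((1/37)*(-62)) = 4963*4295 - 1/(-62/37) = 21316085 - 1*(-37/62) = 21316085 + 37/62 = 1321597307/62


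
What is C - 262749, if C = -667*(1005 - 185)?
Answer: -809689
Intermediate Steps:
C = -546940 (C = -667*820 = -546940)
C - 262749 = -546940 - 262749 = -809689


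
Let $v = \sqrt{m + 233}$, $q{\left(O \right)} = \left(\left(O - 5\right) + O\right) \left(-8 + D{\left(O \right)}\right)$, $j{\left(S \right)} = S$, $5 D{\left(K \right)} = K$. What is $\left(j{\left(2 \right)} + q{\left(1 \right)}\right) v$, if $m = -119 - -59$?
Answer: $\frac{127 \sqrt{173}}{5} \approx 334.08$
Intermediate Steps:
$D{\left(K \right)} = \frac{K}{5}$
$m = -60$ ($m = -119 + 59 = -60$)
$q{\left(O \right)} = \left(-8 + \frac{O}{5}\right) \left(-5 + 2 O\right)$ ($q{\left(O \right)} = \left(\left(O - 5\right) + O\right) \left(-8 + \frac{O}{5}\right) = \left(\left(-5 + O\right) + O\right) \left(-8 + \frac{O}{5}\right) = \left(-5 + 2 O\right) \left(-8 + \frac{O}{5}\right) = \left(-8 + \frac{O}{5}\right) \left(-5 + 2 O\right)$)
$v = \sqrt{173}$ ($v = \sqrt{-60 + 233} = \sqrt{173} \approx 13.153$)
$\left(j{\left(2 \right)} + q{\left(1 \right)}\right) v = \left(2 + \left(40 - 17 + \frac{2 \cdot 1^{2}}{5}\right)\right) \sqrt{173} = \left(2 + \left(40 - 17 + \frac{2}{5} \cdot 1\right)\right) \sqrt{173} = \left(2 + \left(40 - 17 + \frac{2}{5}\right)\right) \sqrt{173} = \left(2 + \frac{117}{5}\right) \sqrt{173} = \frac{127 \sqrt{173}}{5}$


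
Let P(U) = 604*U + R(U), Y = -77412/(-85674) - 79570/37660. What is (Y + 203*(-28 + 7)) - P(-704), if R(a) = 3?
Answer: 22636400829229/53774714 ≈ 4.2095e+5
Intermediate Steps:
Y = -65029071/53774714 (Y = -77412*(-1/85674) - 79570*1/37660 = 12902/14279 - 7957/3766 = -65029071/53774714 ≈ -1.2093)
P(U) = 3 + 604*U (P(U) = 604*U + 3 = 3 + 604*U)
(Y + 203*(-28 + 7)) - P(-704) = (-65029071/53774714 + 203*(-28 + 7)) - (3 + 604*(-704)) = (-65029071/53774714 + 203*(-21)) - (3 - 425216) = (-65029071/53774714 - 4263) - 1*(-425213) = -229306634853/53774714 + 425213 = 22636400829229/53774714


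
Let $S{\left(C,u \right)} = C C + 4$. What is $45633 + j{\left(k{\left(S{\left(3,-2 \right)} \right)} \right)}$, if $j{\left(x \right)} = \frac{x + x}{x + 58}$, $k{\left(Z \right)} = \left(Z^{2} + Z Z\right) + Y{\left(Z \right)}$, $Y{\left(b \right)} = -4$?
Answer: $\frac{4472201}{98} \approx 45635.0$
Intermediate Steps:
$S{\left(C,u \right)} = 4 + C^{2}$ ($S{\left(C,u \right)} = C^{2} + 4 = 4 + C^{2}$)
$k{\left(Z \right)} = -4 + 2 Z^{2}$ ($k{\left(Z \right)} = \left(Z^{2} + Z Z\right) - 4 = \left(Z^{2} + Z^{2}\right) - 4 = 2 Z^{2} - 4 = -4 + 2 Z^{2}$)
$j{\left(x \right)} = \frac{2 x}{58 + x}$
$45633 + j{\left(k{\left(S{\left(3,-2 \right)} \right)} \right)} = 45633 + \frac{2 \left(-4 + 2 \left(4 + 3^{2}\right)^{2}\right)}{58 - \left(4 - 2 \left(4 + 3^{2}\right)^{2}\right)} = 45633 + \frac{2 \left(-4 + 2 \left(4 + 9\right)^{2}\right)}{58 - \left(4 - 2 \left(4 + 9\right)^{2}\right)} = 45633 + \frac{2 \left(-4 + 2 \cdot 13^{2}\right)}{58 - \left(4 - 2 \cdot 13^{2}\right)} = 45633 + \frac{2 \left(-4 + 2 \cdot 169\right)}{58 + \left(-4 + 2 \cdot 169\right)} = 45633 + \frac{2 \left(-4 + 338\right)}{58 + \left(-4 + 338\right)} = 45633 + 2 \cdot 334 \frac{1}{58 + 334} = 45633 + 2 \cdot 334 \cdot \frac{1}{392} = 45633 + \frac{167}{98} = \frac{4472201}{98}$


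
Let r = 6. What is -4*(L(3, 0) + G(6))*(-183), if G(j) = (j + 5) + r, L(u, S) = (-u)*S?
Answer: 12444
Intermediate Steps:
L(u, S) = -S*u
G(j) = 11 + j (G(j) = (j + 5) + 6 = (5 + j) + 6 = 11 + j)
-4*(L(3, 0) + G(6))*(-183) = -4*(-1*0*3 + (11 + 6))*(-183) = -4*(0 + 17)*(-183) = -4*17*(-183) = -68*(-183) = 12444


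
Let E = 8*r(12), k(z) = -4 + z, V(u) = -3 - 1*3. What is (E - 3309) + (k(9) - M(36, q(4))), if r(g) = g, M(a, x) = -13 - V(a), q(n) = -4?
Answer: -3201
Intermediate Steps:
V(u) = -6 (V(u) = -3 - 3 = -6)
M(a, x) = -7 (M(a, x) = -13 - 1*(-6) = -13 + 6 = -7)
E = 96 (E = 8*12 = 96)
(E - 3309) + (k(9) - M(36, q(4))) = (96 - 3309) + ((-4 + 9) - 1*(-7)) = -3213 + (5 + 7) = -3213 + 12 = -3201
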